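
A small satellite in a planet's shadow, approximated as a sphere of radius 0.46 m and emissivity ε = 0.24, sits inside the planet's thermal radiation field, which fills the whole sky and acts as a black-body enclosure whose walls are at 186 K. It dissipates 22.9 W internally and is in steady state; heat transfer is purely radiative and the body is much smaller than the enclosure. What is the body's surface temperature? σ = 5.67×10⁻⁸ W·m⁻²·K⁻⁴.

For a small grey body in a large enclosure, net radiated power = εσA(T⁴ − T_w⁴).
Steady state: P = εσA(T⁴ − T_w⁴) with A = 4πr² = 2.659 m².
T⁴ = P/(εσA) + T_w⁴ = 22.9/(0.24·5.67×10⁻⁸·2.659) + (186)⁴
    = 6.329×10⁸ + 1.197×10⁹ = 1.830×10⁹ K⁴.

T ≈ 207 K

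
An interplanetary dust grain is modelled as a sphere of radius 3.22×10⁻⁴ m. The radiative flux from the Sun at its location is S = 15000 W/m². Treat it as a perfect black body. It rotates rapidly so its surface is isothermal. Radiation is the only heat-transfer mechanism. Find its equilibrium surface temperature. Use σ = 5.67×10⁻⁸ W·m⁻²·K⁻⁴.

At equilibrium, absorbed power = emitted power.
Absorbing cross-section = πr² = 3.257×10⁻⁷ m²; emitting surface = 4πr² = 1.303×10⁻⁶ m² (ratio 4).
S·A_cross = εσ·A_surf·T⁴  ⇒  T⁴ = S/(4σ).
T⁴ = 1.00·15000/(4·5.67×10⁻⁸) = 6.614×10¹⁰ K⁴.
T = (6.614×10¹⁰)^(1/4).

T ≈ 507 K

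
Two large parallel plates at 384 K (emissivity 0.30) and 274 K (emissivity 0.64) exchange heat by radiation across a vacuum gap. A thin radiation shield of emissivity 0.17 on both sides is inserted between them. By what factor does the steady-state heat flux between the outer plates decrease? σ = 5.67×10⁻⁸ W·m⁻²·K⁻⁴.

Without shield: q₀ = σΔ(T⁴)/(1/ε₁+1/ε₂−1) with denominator 3.896.
With shield the two gaps are in series; the resistances add: (1/ε₁+1/ε_s−1)+(1/ε_s+1/ε₂−1) = 8.216+6.445 = 14.66.
Heat-flux ratio q₀/q = 14.66/3.896.

factor ≈ 3.76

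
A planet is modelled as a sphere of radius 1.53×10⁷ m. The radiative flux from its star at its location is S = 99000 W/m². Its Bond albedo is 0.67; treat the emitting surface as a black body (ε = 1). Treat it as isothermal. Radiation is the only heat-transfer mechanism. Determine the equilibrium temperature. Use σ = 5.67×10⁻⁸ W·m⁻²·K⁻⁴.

T ≈ 616 K

At equilibrium, absorbed power = emitted power.
Absorbing cross-section = πr² = 7.354×10¹⁴ m²; emitting surface = 4πr² = 2.942×10¹⁵ m² (ratio 4).
(1−a)S·A_cross = εσ·A_surf·T⁴  ⇒  T⁴ = (1−a)S/(4σ).
T⁴ = 0.330·99000/(4·5.67×10⁻⁸) = 1.440×10¹¹ K⁴.
T = (1.440×10¹¹)^(1/4).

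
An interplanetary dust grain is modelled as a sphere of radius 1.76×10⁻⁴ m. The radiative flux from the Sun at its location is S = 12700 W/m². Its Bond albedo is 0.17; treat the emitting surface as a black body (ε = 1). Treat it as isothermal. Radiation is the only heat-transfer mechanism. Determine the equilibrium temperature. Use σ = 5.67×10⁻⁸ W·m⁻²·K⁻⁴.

At equilibrium, absorbed power = emitted power.
Absorbing cross-section = πr² = 9.731×10⁻⁸ m²; emitting surface = 4πr² = 3.893×10⁻⁷ m² (ratio 4).
(1−a)S·A_cross = εσ·A_surf·T⁴  ⇒  T⁴ = (1−a)S/(4σ).
T⁴ = 0.830·12700/(4·5.67×10⁻⁸) = 4.648×10¹⁰ K⁴.
T = (4.648×10¹⁰)^(1/4).

T ≈ 464 K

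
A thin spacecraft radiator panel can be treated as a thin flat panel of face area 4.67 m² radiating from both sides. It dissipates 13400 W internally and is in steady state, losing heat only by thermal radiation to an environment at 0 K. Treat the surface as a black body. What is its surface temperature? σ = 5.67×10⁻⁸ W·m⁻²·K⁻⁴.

T ≈ 399 K

Steady state: internal power = radiated power, P = εσA T⁴.
Radiating area A = 2·4.67 = 9.340 m².
T⁴ = P/(εσA) = 13400/(1.0·5.67×10⁻⁸·9.340) = 2.530×10¹⁰ K⁴.
T = (2.530×10¹⁰)^(1/4).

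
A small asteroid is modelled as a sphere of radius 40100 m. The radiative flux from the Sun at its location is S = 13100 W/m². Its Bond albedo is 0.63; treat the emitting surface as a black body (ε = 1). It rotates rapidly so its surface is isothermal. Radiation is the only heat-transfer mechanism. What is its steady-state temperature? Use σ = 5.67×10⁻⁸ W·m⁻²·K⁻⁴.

T ≈ 382 K

At equilibrium, absorbed power = emitted power.
Absorbing cross-section = πr² = 5.052×10⁹ m²; emitting surface = 4πr² = 2.021×10¹⁰ m² (ratio 4).
(1−a)S·A_cross = εσ·A_surf·T⁴  ⇒  T⁴ = (1−a)S/(4σ).
T⁴ = 0.370·13100/(4·5.67×10⁻⁸) = 2.137×10¹⁰ K⁴.
T = (2.137×10¹⁰)^(1/4).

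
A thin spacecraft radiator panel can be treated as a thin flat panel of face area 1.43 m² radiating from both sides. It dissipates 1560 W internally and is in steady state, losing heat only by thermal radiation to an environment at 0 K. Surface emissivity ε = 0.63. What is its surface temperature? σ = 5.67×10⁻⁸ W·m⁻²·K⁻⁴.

T ≈ 352 K

Steady state: internal power = radiated power, P = εσA T⁴.
Radiating area A = 2·1.43 = 2.860 m².
T⁴ = P/(εσA) = 1560/(0.63·5.67×10⁻⁸·2.860) = 1.527×10¹⁰ K⁴.
T = (1.527×10¹⁰)^(1/4).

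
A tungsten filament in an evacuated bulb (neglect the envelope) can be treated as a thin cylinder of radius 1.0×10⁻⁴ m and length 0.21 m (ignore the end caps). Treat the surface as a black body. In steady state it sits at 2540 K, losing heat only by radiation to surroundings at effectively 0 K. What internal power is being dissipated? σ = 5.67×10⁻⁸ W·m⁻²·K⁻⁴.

P ≈ 311 W

Steady state: P = εσA T⁴.
A = 2πrL = 1.319×10⁻⁴ m²; T⁴ = (2540)⁴ = 4.162×10¹³ K⁴.
P = 1.0 × 5.67×10⁻⁸ × 1.319×10⁻⁴ × 4.162×10¹³.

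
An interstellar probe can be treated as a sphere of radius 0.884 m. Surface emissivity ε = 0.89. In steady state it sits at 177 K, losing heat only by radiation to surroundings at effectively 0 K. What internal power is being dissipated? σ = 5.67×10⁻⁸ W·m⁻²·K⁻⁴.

P ≈ 486 W

Steady state: P = εσA T⁴.
A = 4πr² = 9.820 m²; T⁴ = (177)⁴ = 9.815×10⁸ K⁴.
P = 0.89 × 5.67×10⁻⁸ × 9.820 × 9.815×10⁸.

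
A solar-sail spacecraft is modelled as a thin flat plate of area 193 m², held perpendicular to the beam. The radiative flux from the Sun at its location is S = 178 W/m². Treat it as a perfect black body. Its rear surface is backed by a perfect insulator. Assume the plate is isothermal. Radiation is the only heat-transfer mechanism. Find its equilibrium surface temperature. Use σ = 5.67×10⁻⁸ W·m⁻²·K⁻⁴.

T ≈ 237 K

At equilibrium, absorbed power = emitted power.
Absorbing cross-section = A = 193.0 m²; emitting surface = A = 193.0 m² (ratio 1).
S·A_cross = εσ·A_surf·T⁴  ⇒  T⁴ = S/(1σ).
T⁴ = 1.00·178/(1·5.67×10⁻⁸) = 3.139×10⁹ K⁴.
T = (3.139×10⁹)^(1/4).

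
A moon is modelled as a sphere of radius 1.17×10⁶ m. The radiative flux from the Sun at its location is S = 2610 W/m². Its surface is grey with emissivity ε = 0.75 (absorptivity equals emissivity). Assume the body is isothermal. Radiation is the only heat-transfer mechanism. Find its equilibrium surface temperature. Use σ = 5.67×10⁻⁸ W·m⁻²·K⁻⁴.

T ≈ 328 K

At equilibrium, absorbed power = emitted power.
Absorbing cross-section = πr² = 4.301×10¹² m²; emitting surface = 4πr² = 1.720×10¹³ m² (ratio 4).
εS·A_cross = εσ·A_surf·T⁴  ⇒  T⁴ = S/(4σ)   (ε cancels).
T⁴ = 2610/(4·5.67×10⁻⁸) = 1.151×10¹⁰ K⁴.
T = (1.151×10¹⁰)^(1/4).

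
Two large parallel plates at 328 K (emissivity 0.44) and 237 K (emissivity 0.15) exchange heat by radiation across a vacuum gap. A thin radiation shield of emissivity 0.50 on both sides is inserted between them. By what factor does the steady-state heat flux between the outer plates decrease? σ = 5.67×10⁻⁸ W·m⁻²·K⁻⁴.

Without shield: q₀ = σΔ(T⁴)/(1/ε₁+1/ε₂−1) with denominator 7.939.
With shield the two gaps are in series; the resistances add: (1/ε₁+1/ε_s−1)+(1/ε_s+1/ε₂−1) = 3.273+7.667 = 10.94.
Heat-flux ratio q₀/q = 10.94/7.939.

factor ≈ 1.38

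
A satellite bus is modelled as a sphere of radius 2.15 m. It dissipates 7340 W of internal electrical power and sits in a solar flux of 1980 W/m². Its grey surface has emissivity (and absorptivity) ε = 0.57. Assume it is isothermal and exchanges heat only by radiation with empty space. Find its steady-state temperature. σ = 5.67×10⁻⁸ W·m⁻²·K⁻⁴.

At steady state, absorbed solar power + internal power = radiated power.
Absorbed: α·S·A_cross = 0.57·1980·14.52 = 16390 W (cross-section πr²).
Total input = 16390 + 7340 = 23730 W.
Radiated: εσ·A_surf·T⁴ with A_surf = 4πr² = 58.09 m².
T⁴ = 23730/(0.57·5.67×10⁻⁸·58.09) = 1.264×10¹⁰ K⁴.

T ≈ 335 K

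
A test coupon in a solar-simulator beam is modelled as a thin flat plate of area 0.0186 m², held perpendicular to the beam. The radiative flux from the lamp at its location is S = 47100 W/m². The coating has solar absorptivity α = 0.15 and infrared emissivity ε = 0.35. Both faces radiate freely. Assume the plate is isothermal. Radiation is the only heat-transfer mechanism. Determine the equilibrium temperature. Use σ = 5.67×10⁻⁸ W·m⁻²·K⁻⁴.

At equilibrium, absorbed power = emitted power.
Absorbing cross-section = A = 0.01860 m²; emitting surface = 2A = 0.03720 m² (ratio 2).
αS·A_cross = εσ·A_surf·T⁴  ⇒  T⁴ = αS/(ε·2σ).
T⁴ = 0.150·47100/(0.35·2·5.67×10⁻⁸) = 1.780×10¹¹ K⁴.
T = (1.780×10¹¹)^(1/4).

T ≈ 650 K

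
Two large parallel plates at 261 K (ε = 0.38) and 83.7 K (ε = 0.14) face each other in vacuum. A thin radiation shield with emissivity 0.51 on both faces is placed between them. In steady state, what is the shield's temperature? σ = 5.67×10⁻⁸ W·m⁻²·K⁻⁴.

In steady state the net flux on the hot side equals that on the cold side.
σ(T₁⁴−T_s⁴)/D₁ = σ(T_s⁴−T₂⁴)/D₂, with D₁ = 1/ε₁+1/ε_s−1 = 3.592, D₂ = 1/ε_s+1/ε₂−1 = 8.104.
Solve for T_s⁴: T_s⁴ = (D₂·T₁⁴ + D₁·T₂⁴)/(D₁+D₂) = 3.230×10⁹ K⁴.

T_s ≈ 238 K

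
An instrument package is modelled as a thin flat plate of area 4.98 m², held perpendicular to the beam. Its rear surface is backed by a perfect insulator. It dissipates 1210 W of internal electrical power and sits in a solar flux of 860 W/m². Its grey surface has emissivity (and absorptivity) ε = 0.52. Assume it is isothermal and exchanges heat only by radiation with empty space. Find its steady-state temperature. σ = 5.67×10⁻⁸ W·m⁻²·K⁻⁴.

At steady state, absorbed solar power + internal power = radiated power.
Absorbed: α·S·A_cross = 0.52·860·4.980 = 2227 W (cross-section A).
Total input = 2227 + 1210 = 3437 W.
Radiated: εσ·A_surf·T⁴ with A_surf = A = 4.980 m².
T⁴ = 3437/(0.52·5.67×10⁻⁸·4.980) = 2.341×10¹⁰ K⁴.

T ≈ 391 K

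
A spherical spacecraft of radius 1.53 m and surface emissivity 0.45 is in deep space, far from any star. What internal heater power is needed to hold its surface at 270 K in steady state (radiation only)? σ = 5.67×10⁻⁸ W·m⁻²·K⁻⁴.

P = εσ·4πr²·T⁴.
4πr² = 29.42 m²; T⁴ = 5.314×10⁹ K⁴.
P = 0.45·5.67×10⁻⁸·29.42·5.314×10⁹.

P ≈ 3990 W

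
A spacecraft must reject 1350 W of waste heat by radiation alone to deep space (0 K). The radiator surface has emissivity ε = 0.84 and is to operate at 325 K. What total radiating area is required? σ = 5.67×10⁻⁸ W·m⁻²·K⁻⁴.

P = εσA T⁴ ⇒ A = P/(εσT⁴).
T⁴ = 1.116×10¹⁰ K⁴.
A = 1350/(0.84 × 5.67×10⁻⁸ × 1.116×10¹⁰).

A ≈ 2.54 m²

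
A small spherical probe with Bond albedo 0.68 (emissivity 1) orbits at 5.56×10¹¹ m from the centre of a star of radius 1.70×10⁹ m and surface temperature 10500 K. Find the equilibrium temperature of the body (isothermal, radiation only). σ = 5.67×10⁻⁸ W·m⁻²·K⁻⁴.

T ≈ 309 K

The star's surface emits σT_*⁴; at distance d the flux is S = σT_*⁴(R_*/d)².
S = 5.67×10⁻⁸·(10500)⁴·(1.70×10⁹/5.56×10¹¹)² = 6443 W/m².
For an isothermal sphere T⁴ = (1−a)S/(4σ) = 9.091×10⁹ K⁴.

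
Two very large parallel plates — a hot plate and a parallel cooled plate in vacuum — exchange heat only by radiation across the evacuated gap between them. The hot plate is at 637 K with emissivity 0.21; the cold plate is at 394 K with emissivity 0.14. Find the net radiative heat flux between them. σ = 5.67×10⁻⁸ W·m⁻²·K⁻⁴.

q ≈ 731 W/m²

For two infinite grey parallel plates, q = σ(T₁⁴ − T₂⁴)/(1/ε₁ + 1/ε₂ − 1).
T₁⁴ − T₂⁴ = 1.646×10¹¹ − 2.410×10¹⁰ = 1.406×10¹¹ K⁴.
1/ε₁ + 1/ε₂ − 1 = 4.762 + 7.143 − 1 = 10.90.
q = 5.67×10⁻⁸ × 1.406×10¹¹ / 10.90.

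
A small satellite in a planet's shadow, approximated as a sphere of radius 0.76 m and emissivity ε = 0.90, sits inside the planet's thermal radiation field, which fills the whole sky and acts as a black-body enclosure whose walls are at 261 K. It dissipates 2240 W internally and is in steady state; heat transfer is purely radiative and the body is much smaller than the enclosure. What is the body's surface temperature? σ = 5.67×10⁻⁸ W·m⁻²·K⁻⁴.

For a small grey body in a large enclosure, net radiated power = εσA(T⁴ − T_w⁴).
Steady state: P = εσA(T⁴ − T_w⁴) with A = 4πr² = 7.258 m².
T⁴ = P/(εσA) + T_w⁴ = 2240/(0.90·5.67×10⁻⁸·7.258) + (261)⁴
    = 6.048×10⁹ + 4.640×10⁹ = 1.069×10¹⁰ K⁴.

T ≈ 322 K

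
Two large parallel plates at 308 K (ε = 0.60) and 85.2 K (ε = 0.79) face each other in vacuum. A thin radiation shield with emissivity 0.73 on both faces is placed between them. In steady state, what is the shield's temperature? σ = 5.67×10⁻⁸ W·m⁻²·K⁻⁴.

In steady state the net flux on the hot side equals that on the cold side.
σ(T₁⁴−T_s⁴)/D₁ = σ(T_s⁴−T₂⁴)/D₂, with D₁ = 1/ε₁+1/ε_s−1 = 2.037, D₂ = 1/ε_s+1/ε₂−1 = 1.636.
Solve for T_s⁴: T_s⁴ = (D₂·T₁⁴ + D₁·T₂⁴)/(D₁+D₂) = 4.038×10⁹ K⁴.

T_s ≈ 252 K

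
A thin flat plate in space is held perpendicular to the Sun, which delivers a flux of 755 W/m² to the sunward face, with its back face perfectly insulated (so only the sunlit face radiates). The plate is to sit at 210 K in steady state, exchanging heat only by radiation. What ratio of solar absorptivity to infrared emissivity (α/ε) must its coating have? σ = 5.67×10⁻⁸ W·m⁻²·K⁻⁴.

α/ε ≈ 0.146

Balance: αS·A = εσ·1A·T⁴ ⇒ α/ε = σT⁴/S.
α/ε = 5.67×10⁻⁸·(210)⁴/755 = 5.67×10⁻⁸·1.945×10⁹/755.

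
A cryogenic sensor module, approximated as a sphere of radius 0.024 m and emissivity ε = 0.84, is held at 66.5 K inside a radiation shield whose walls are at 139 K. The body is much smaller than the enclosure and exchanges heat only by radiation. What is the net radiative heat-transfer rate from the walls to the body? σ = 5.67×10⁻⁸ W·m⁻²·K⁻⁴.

P_net ≈ 0.122 W

For a small grey body in a large enclosure: P_net = εσA(T_body⁴ − T_wall⁴).
A = 4πr² = 0.007238 m²; T_body⁴ − T_wall⁴ = 1.956×10⁷ − 3.733×10⁸ = -3.537×10⁸ K⁴.
|P_net| = 0.84·5.67×10⁻⁸·0.007238·3.537×10⁸.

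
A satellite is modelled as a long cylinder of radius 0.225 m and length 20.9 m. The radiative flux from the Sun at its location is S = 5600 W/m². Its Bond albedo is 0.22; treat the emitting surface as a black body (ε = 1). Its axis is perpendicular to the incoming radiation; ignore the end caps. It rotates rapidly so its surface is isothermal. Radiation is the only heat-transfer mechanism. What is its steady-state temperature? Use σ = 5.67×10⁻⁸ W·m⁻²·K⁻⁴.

At equilibrium, absorbed power = emitted power.
Absorbing cross-section = 2rL = 9.405 m²; emitting surface = 2πrL = 29.55 m² (ratio π).
(1−a)S·A_cross = εσ·A_surf·T⁴  ⇒  T⁴ = (1−a)S/(πσ).
T⁴ = 0.780·5600/(π·5.67×10⁻⁸) = 2.452×10¹⁰ K⁴.
T = (2.452×10¹⁰)^(1/4).

T ≈ 396 K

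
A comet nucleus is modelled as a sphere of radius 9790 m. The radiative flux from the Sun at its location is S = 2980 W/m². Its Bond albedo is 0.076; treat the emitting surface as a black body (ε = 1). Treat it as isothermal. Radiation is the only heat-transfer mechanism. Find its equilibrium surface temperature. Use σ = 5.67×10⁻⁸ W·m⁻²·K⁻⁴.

T ≈ 332 K

At equilibrium, absorbed power = emitted power.
Absorbing cross-section = πr² = 3.011×10⁸ m²; emitting surface = 4πr² = 1.204×10⁹ m² (ratio 4).
(1−a)S·A_cross = εσ·A_surf·T⁴  ⇒  T⁴ = (1−a)S/(4σ).
T⁴ = 0.924·2980/(4·5.67×10⁻⁸) = 1.214×10¹⁰ K⁴.
T = (1.214×10¹⁰)^(1/4).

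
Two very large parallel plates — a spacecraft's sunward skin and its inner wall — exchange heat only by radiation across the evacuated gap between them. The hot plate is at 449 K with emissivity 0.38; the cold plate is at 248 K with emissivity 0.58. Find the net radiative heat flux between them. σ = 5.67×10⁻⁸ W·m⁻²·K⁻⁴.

q ≈ 623 W/m²

For two infinite grey parallel plates, q = σ(T₁⁴ − T₂⁴)/(1/ε₁ + 1/ε₂ − 1).
T₁⁴ − T₂⁴ = 4.064×10¹⁰ − 3.783×10⁹ = 3.686×10¹⁰ K⁴.
1/ε₁ + 1/ε₂ − 1 = 2.632 + 1.724 − 1 = 3.356.
q = 5.67×10⁻⁸ × 3.686×10¹⁰ / 3.356.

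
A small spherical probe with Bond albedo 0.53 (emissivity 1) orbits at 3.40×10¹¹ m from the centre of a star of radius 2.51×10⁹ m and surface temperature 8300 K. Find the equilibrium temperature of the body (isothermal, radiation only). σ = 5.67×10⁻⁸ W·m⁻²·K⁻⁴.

The star's surface emits σT_*⁴; at distance d the flux is S = σT_*⁴(R_*/d)².
S = 5.67×10⁻⁸·(8300)⁴·(2.51×10⁹/3.40×10¹¹)² = 14670 W/m².
For an isothermal sphere T⁴ = (1−a)S/(4σ) = 3.039×10¹⁰ K⁴.

T ≈ 418 K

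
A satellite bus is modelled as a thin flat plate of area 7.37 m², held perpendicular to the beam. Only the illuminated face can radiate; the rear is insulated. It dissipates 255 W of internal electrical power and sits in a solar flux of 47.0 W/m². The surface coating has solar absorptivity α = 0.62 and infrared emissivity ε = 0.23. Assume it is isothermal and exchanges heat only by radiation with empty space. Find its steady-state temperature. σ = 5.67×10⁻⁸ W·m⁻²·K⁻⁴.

T ≈ 264 K

At steady state, absorbed solar power + internal power = radiated power.
Absorbed: α·S·A_cross = 0.62·47.0·7.370 = 214.8 W (cross-section A).
Total input = 214.8 + 255 = 469.8 W.
Radiated: εσ·A_surf·T⁴ with A_surf = A = 7.370 m².
T⁴ = 469.8/(0.23·5.67×10⁻⁸·7.370) = 4.888×10⁹ K⁴.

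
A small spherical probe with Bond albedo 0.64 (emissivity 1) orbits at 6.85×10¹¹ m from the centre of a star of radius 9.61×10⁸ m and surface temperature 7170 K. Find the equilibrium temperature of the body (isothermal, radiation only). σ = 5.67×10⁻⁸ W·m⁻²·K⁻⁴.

The star's surface emits σT_*⁴; at distance d the flux is S = σT_*⁴(R_*/d)².
S = 5.67×10⁻⁸·(7170)⁴·(9.61×10⁸/6.85×10¹¹)² = 294.9 W/m².
For an isothermal sphere T⁴ = (1−a)S/(4σ) = 4.681×10⁸ K⁴.

T ≈ 147 K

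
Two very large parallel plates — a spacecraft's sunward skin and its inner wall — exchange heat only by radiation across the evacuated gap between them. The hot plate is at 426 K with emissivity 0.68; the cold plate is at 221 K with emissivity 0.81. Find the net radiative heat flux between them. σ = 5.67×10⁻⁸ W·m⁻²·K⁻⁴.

q ≈ 1020 W/m²

For two infinite grey parallel plates, q = σ(T₁⁴ − T₂⁴)/(1/ε₁ + 1/ε₂ − 1).
T₁⁴ − T₂⁴ = 3.293×10¹⁰ − 2.385×10⁹ = 3.055×10¹⁰ K⁴.
1/ε₁ + 1/ε₂ − 1 = 1.471 + 1.235 − 1 = 1.705.
q = 5.67×10⁻⁸ × 3.055×10¹⁰ / 1.705.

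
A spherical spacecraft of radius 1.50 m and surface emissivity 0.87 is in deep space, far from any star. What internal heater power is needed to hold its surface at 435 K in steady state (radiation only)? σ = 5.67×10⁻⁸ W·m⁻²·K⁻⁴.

P = εσ·4πr²·T⁴.
4πr² = 28.27 m²; T⁴ = 3.581×10¹⁰ K⁴.
P = 0.87·5.67×10⁻⁸·28.27·3.581×10¹⁰.

P ≈ 49900 W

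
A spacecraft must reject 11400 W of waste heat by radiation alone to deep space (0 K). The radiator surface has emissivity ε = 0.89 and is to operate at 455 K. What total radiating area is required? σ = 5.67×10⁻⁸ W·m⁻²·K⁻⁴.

A ≈ 5.27 m²

P = εσA T⁴ ⇒ A = P/(εσT⁴).
T⁴ = 4.286×10¹⁰ K⁴.
A = 11400/(0.89 × 5.67×10⁻⁸ × 4.286×10¹⁰).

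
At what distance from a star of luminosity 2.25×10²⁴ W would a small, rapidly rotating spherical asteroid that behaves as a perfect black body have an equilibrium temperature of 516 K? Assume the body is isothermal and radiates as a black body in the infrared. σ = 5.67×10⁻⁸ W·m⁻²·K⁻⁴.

For an isothermal black-emitting sphere, (1−a)S·πr² = σ·4πr²·T⁴ ⇒ S = 4σT⁴/(1−a).
S = 4·5.67×10⁻⁸·(516)⁴/1.00 = 16080 W/m².
Flux falls as S = L/(4πd²), so d = √(L/(4πS)) = √(2.25×10²⁴/(4π·16080)).

d ≈ 3.34×10⁹ m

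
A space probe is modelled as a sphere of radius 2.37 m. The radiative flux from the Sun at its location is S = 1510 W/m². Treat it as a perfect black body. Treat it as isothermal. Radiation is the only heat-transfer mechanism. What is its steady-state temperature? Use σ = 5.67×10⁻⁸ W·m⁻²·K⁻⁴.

T ≈ 286 K

At equilibrium, absorbed power = emitted power.
Absorbing cross-section = πr² = 17.65 m²; emitting surface = 4πr² = 70.58 m² (ratio 4).
S·A_cross = εσ·A_surf·T⁴  ⇒  T⁴ = S/(4σ).
T⁴ = 1.00·1510/(4·5.67×10⁻⁸) = 6.658×10⁹ K⁴.
T = (6.658×10⁹)^(1/4).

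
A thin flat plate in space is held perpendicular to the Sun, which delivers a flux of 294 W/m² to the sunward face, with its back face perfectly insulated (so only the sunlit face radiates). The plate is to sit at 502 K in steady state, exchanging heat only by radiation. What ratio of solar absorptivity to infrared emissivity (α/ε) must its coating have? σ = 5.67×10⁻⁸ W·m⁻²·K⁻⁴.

Balance: αS·A = εσ·1A·T⁴ ⇒ α/ε = σT⁴/S.
α/ε = 5.67×10⁻⁸·(502)⁴/294 = 5.67×10⁻⁸·6.351×10¹⁰/294.

α/ε ≈ 12.2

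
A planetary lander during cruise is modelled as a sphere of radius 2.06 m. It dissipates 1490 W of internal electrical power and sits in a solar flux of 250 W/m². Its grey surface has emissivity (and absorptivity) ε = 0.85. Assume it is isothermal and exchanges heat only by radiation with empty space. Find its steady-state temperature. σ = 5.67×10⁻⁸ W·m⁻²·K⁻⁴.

T ≈ 203 K

At steady state, absorbed solar power + internal power = radiated power.
Absorbed: α·S·A_cross = 0.85·250·13.33 = 2833 W (cross-section πr²).
Total input = 2833 + 1490 = 4323 W.
Radiated: εσ·A_surf·T⁴ with A_surf = 4πr² = 53.33 m².
T⁴ = 4323/(0.85·5.67×10⁻⁸·53.33) = 1.682×10⁹ K⁴.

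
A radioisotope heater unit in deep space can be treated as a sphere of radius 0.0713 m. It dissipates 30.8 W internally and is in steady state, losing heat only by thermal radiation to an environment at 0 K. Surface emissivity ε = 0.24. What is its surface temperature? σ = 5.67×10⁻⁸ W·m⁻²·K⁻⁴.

Steady state: internal power = radiated power, P = εσA T⁴.
Radiating area A = 4πr² = 0.06388 m².
T⁴ = P/(εσA) = 30.8/(0.24·5.67×10⁻⁸·0.06388) = 3.543×10¹⁰ K⁴.
T = (3.543×10¹⁰)^(1/4).

T ≈ 434 K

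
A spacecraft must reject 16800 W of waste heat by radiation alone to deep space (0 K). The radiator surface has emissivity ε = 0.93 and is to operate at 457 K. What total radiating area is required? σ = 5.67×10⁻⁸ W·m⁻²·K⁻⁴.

P = εσA T⁴ ⇒ A = P/(εσT⁴).
T⁴ = 4.362×10¹⁰ K⁴.
A = 16800/(0.93 × 5.67×10⁻⁸ × 4.362×10¹⁰).

A ≈ 7.30 m²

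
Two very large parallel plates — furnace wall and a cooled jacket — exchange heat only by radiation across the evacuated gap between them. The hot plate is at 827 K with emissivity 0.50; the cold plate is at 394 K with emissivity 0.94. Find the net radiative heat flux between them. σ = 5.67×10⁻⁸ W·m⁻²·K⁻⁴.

q ≈ 12200 W/m²

For two infinite grey parallel plates, q = σ(T₁⁴ − T₂⁴)/(1/ε₁ + 1/ε₂ − 1).
T₁⁴ − T₂⁴ = 4.678×10¹¹ − 2.410×10¹⁰ = 4.437×10¹¹ K⁴.
1/ε₁ + 1/ε₂ − 1 = 2.000 + 1.064 − 1 = 2.064.
q = 5.67×10⁻⁸ × 4.437×10¹¹ / 2.064.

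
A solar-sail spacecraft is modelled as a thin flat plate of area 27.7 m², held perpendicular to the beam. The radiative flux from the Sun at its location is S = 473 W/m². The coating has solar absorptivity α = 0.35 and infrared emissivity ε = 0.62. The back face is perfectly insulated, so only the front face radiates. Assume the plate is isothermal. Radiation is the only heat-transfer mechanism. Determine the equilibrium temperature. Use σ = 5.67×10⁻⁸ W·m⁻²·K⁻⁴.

At equilibrium, absorbed power = emitted power.
Absorbing cross-section = A = 27.70 m²; emitting surface = A = 27.70 m² (ratio 1).
αS·A_cross = εσ·A_surf·T⁴  ⇒  T⁴ = αS/(ε·1σ).
T⁴ = 0.350·473/(0.62·1·5.67×10⁻⁸) = 4.709×10⁹ K⁴.
T = (4.709×10⁹)^(1/4).

T ≈ 262 K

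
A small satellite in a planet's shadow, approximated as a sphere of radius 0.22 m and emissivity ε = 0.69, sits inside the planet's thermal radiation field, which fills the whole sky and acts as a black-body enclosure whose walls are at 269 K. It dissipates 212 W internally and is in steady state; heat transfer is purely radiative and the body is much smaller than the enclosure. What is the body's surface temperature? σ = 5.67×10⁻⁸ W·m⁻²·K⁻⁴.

T ≈ 345 K

For a small grey body in a large enclosure, net radiated power = εσA(T⁴ − T_w⁴).
Steady state: P = εσA(T⁴ − T_w⁴) with A = 4πr² = 0.6082 m².
T⁴ = P/(εσA) + T_w⁴ = 212/(0.69·5.67×10⁻⁸·0.6082) + (269)⁴
    = 8.909×10⁹ + 5.236×10⁹ = 1.415×10¹⁰ K⁴.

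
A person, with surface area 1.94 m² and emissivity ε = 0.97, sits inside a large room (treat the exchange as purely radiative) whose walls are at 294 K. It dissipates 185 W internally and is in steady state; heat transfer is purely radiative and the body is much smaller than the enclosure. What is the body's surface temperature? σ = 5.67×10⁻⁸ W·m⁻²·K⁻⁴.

For a small grey body in a large enclosure, net radiated power = εσA(T⁴ − T_w⁴).
Steady state: P = εσA(T⁴ − T_w⁴) with A = 1.94 m².
T⁴ = P/(εσA) + T_w⁴ = 185/(0.97·5.67×10⁻⁸·1.940) + (294)⁴
    = 1.734×10⁹ + 7.471×10⁹ = 9.205×10⁹ K⁴.

T ≈ 310 K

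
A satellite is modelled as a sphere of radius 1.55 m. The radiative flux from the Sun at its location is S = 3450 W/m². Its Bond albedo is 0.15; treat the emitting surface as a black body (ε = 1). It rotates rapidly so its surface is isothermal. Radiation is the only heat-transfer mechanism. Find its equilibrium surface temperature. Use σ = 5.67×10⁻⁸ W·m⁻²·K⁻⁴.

T ≈ 337 K

At equilibrium, absorbed power = emitted power.
Absorbing cross-section = πr² = 7.548 m²; emitting surface = 4πr² = 30.19 m² (ratio 4).
(1−a)S·A_cross = εσ·A_surf·T⁴  ⇒  T⁴ = (1−a)S/(4σ).
T⁴ = 0.850·3450/(4·5.67×10⁻⁸) = 1.293×10¹⁰ K⁴.
T = (1.293×10¹⁰)^(1/4).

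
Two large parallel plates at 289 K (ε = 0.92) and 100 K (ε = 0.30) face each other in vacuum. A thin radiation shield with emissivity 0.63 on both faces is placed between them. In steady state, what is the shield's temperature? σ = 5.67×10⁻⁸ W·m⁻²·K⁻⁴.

T_s ≈ 265 K

In steady state the net flux on the hot side equals that on the cold side.
σ(T₁⁴−T_s⁴)/D₁ = σ(T_s⁴−T₂⁴)/D₂, with D₁ = 1/ε₁+1/ε_s−1 = 1.674, D₂ = 1/ε_s+1/ε₂−1 = 3.921.
Solve for T_s⁴: T_s⁴ = (D₂·T₁⁴ + D₁·T₂⁴)/(D₁+D₂) = 4.918×10⁹ K⁴.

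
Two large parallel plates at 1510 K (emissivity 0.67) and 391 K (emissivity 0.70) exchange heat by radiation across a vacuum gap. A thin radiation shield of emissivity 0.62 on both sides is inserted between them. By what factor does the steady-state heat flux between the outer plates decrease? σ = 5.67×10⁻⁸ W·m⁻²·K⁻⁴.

factor ≈ 2.16

Without shield: q₀ = σΔ(T⁴)/(1/ε₁+1/ε₂−1) with denominator 1.921.
With shield the two gaps are in series; the resistances add: (1/ε₁+1/ε_s−1)+(1/ε_s+1/ε₂−1) = 2.105+2.041 = 4.147.
Heat-flux ratio q₀/q = 4.147/1.921.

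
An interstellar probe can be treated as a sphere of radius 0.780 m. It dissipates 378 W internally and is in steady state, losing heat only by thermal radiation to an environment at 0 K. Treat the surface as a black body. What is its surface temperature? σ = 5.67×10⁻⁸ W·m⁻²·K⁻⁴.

Steady state: internal power = radiated power, P = εσA T⁴.
Radiating area A = 4πr² = 7.645 m².
T⁴ = P/(εσA) = 378/(1.0·5.67×10⁻⁸·7.645) = 8.720×10⁸ K⁴.
T = (8.720×10⁸)^(1/4).

T ≈ 172 K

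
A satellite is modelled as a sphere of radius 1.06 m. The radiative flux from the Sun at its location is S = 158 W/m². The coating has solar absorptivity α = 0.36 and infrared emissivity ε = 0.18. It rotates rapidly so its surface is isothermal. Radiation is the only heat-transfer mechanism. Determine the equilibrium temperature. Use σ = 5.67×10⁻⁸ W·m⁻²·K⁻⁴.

At equilibrium, absorbed power = emitted power.
Absorbing cross-section = πr² = 3.530 m²; emitting surface = 4πr² = 14.12 m² (ratio 4).
αS·A_cross = εσ·A_surf·T⁴  ⇒  T⁴ = αS/(ε·4σ).
T⁴ = 0.360·158/(0.18·4·5.67×10⁻⁸) = 1.393×10⁹ K⁴.
T = (1.393×10⁹)^(1/4).

T ≈ 193 K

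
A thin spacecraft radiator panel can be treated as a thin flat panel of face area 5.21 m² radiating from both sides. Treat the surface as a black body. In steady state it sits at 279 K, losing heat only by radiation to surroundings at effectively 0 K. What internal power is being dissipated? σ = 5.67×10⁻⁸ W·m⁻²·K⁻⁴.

P ≈ 3580 W

Steady state: P = εσA T⁴.
A = 2·5.21 = 10.42 m²; T⁴ = (279)⁴ = 6.059×10⁹ K⁴.
P = 1.0 × 5.67×10⁻⁸ × 10.42 × 6.059×10⁹.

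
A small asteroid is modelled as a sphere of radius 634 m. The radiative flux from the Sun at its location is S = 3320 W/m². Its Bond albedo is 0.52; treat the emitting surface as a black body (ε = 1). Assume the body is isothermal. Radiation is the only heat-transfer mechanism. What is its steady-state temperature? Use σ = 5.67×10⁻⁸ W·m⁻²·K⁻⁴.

T ≈ 290 K

At equilibrium, absorbed power = emitted power.
Absorbing cross-section = πr² = 1.263×10⁶ m²; emitting surface = 4πr² = 5.051×10⁶ m² (ratio 4).
(1−a)S·A_cross = εσ·A_surf·T⁴  ⇒  T⁴ = (1−a)S/(4σ).
T⁴ = 0.480·3320/(4·5.67×10⁻⁸) = 7.026×10⁹ K⁴.
T = (7.026×10⁹)^(1/4).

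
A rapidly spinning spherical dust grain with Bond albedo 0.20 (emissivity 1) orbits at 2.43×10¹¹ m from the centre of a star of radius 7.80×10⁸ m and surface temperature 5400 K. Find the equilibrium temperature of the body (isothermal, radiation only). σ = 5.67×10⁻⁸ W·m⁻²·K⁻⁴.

The star's surface emits σT_*⁴; at distance d the flux is S = σT_*⁴(R_*/d)².
S = 5.67×10⁻⁸·(5400)⁴·(7.80×10⁸/2.43×10¹¹)² = 496.7 W/m².
For an isothermal sphere T⁴ = (1−a)S/(4σ) = 1.752×10⁹ K⁴.

T ≈ 205 K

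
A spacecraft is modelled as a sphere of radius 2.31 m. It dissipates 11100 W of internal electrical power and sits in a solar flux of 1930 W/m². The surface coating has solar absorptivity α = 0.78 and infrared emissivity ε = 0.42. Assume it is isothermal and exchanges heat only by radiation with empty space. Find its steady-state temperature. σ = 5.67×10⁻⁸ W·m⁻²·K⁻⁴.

T ≈ 388 K

At steady state, absorbed solar power + internal power = radiated power.
Absorbed: α·S·A_cross = 0.78·1930·16.76 = 25240 W (cross-section πr²).
Total input = 25240 + 11100 = 36340 W.
Radiated: εσ·A_surf·T⁴ with A_surf = 4πr² = 67.06 m².
T⁴ = 36340/(0.42·5.67×10⁻⁸·67.06) = 2.275×10¹⁰ K⁴.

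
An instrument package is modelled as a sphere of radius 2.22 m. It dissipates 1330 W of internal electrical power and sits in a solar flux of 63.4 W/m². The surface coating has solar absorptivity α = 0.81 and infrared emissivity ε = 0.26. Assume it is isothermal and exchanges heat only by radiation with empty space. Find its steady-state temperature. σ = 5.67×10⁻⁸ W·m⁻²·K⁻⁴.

At steady state, absorbed solar power + internal power = radiated power.
Absorbed: α·S·A_cross = 0.81·63.4·15.48 = 795.1 W (cross-section πr²).
Total input = 795.1 + 1330 = 2125 W.
Radiated: εσ·A_surf·T⁴ with A_surf = 4πr² = 61.93 m².
T⁴ = 2125/(0.26·5.67×10⁻⁸·61.93) = 2.328×10⁹ K⁴.

T ≈ 220 K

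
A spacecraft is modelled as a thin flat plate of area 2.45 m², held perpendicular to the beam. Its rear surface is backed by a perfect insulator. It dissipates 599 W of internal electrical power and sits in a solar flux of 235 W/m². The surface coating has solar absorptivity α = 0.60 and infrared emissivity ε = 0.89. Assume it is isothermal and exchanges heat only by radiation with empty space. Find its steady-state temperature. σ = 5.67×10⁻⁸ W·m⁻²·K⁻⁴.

T ≈ 296 K

At steady state, absorbed solar power + internal power = radiated power.
Absorbed: α·S·A_cross = 0.60·235·2.450 = 345.5 W (cross-section A).
Total input = 345.5 + 599 = 944.5 W.
Radiated: εσ·A_surf·T⁴ with A_surf = A = 2.450 m².
T⁴ = 944.5/(0.89·5.67×10⁻⁸·2.450) = 7.639×10⁹ K⁴.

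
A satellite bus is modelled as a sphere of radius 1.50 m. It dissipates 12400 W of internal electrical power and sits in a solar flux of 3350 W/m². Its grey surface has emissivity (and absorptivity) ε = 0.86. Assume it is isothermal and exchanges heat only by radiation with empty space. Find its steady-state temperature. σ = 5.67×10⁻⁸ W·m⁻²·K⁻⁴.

T ≈ 393 K

At steady state, absorbed solar power + internal power = radiated power.
Absorbed: α·S·A_cross = 0.86·3350·7.069 = 20360 W (cross-section πr²).
Total input = 20360 + 12400 = 32760 W.
Radiated: εσ·A_surf·T⁴ with A_surf = 4πr² = 28.27 m².
T⁴ = 32760/(0.86·5.67×10⁻⁸·28.27) = 2.376×10¹⁰ K⁴.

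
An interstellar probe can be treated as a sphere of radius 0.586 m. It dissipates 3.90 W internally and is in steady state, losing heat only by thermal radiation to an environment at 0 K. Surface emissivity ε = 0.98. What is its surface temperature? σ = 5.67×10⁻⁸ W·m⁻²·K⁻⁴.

Steady state: internal power = radiated power, P = εσA T⁴.
Radiating area A = 4πr² = 4.315 m².
T⁴ = P/(εσA) = 3.90/(0.98·5.67×10⁻⁸·4.315) = 1.626×10⁷ K⁴.
T = (1.626×10⁷)^(1/4).

T ≈ 63.5 K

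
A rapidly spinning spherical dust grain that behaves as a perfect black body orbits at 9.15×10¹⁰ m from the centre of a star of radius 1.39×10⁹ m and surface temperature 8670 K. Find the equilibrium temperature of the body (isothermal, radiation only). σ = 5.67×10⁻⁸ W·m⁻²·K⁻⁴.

The star's surface emits σT_*⁴; at distance d the flux is S = σT_*⁴(R_*/d)².
S = 5.67×10⁻⁸·(8670)⁴·(1.39×10⁹/9.15×10¹⁰)² = 73930 W/m².
For an isothermal sphere T⁴ = (1−a)S/(4σ) = 3.260×10¹¹ K⁴.

T ≈ 756 K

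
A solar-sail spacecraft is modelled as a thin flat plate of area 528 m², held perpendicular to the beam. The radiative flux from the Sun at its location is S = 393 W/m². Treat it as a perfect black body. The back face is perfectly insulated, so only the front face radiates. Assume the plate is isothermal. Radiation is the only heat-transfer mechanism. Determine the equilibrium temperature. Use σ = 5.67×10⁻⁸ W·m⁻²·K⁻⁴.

T ≈ 289 K

At equilibrium, absorbed power = emitted power.
Absorbing cross-section = A = 528.0 m²; emitting surface = A = 528.0 m² (ratio 1).
S·A_cross = εσ·A_surf·T⁴  ⇒  T⁴ = S/(1σ).
T⁴ = 1.00·393/(1·5.67×10⁻⁸) = 6.931×10⁹ K⁴.
T = (6.931×10⁹)^(1/4).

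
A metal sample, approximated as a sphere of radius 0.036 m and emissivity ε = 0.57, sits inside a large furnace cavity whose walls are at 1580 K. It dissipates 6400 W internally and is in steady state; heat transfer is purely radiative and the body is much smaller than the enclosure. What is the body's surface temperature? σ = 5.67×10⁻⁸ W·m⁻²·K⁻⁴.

For a small grey body in a large enclosure, net radiated power = εσA(T⁴ − T_w⁴).
Steady state: P = εσA(T⁴ − T_w⁴) with A = 4πr² = 0.01629 m².
T⁴ = P/(εσA) + T_w⁴ = 6400/(0.57·5.67×10⁻⁸·0.01629) + (1580)⁴
    = 1.216×10¹³ + 6.232×10¹² = 1.839×10¹³ K⁴.

T ≈ 2070 K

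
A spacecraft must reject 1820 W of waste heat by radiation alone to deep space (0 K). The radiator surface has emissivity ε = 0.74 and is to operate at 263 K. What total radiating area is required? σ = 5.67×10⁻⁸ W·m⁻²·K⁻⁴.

A ≈ 9.07 m²

P = εσA T⁴ ⇒ A = P/(εσT⁴).
T⁴ = 4.784×10⁹ K⁴.
A = 1820/(0.74 × 5.67×10⁻⁸ × 4.784×10⁹).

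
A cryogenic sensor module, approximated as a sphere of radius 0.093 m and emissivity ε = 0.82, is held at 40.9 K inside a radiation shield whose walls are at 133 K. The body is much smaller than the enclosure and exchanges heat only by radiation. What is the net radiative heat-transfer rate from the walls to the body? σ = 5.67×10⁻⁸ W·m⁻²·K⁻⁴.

For a small grey body in a large enclosure: P_net = εσA(T_body⁴ − T_wall⁴).
A = 4πr² = 0.1087 m²; T_body⁴ − T_wall⁴ = 2.798×10⁶ − 3.129×10⁸ = -3.101×10⁸ K⁴.
|P_net| = 0.82·5.67×10⁻⁸·0.1087·3.101×10⁸.

P_net ≈ 1.57 W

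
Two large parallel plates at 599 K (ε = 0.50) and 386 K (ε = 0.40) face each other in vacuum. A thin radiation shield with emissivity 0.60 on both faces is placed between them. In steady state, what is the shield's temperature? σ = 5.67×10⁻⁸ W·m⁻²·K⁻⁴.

T_s ≈ 532 K

In steady state the net flux on the hot side equals that on the cold side.
σ(T₁⁴−T_s⁴)/D₁ = σ(T_s⁴−T₂⁴)/D₂, with D₁ = 1/ε₁+1/ε_s−1 = 2.667, D₂ = 1/ε_s+1/ε₂−1 = 3.167.
Solve for T_s⁴: T_s⁴ = (D₂·T₁⁴ + D₁·T₂⁴)/(D₁+D₂) = 8.003×10¹⁰ K⁴.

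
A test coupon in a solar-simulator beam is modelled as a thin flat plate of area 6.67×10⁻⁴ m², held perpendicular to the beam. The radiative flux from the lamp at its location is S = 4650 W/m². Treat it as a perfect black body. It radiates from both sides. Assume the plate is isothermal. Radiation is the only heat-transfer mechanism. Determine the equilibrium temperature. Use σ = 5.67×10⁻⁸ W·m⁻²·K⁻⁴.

T ≈ 450 K

At equilibrium, absorbed power = emitted power.
Absorbing cross-section = A = 6.670×10⁻⁴ m²; emitting surface = 2A = 0.001334 m² (ratio 2).
S·A_cross = εσ·A_surf·T⁴  ⇒  T⁴ = S/(2σ).
T⁴ = 1.00·4650/(2·5.67×10⁻⁸) = 4.101×10¹⁰ K⁴.
T = (4.101×10¹⁰)^(1/4).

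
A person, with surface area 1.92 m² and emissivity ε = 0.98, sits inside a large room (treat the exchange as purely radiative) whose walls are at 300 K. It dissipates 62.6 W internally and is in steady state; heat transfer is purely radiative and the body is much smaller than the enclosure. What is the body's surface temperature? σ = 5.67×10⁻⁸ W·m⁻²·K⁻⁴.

For a small grey body in a large enclosure, net radiated power = εσA(T⁴ − T_w⁴).
Steady state: P = εσA(T⁴ − T_w⁴) with A = 1.92 m².
T⁴ = P/(εσA) + T_w⁴ = 62.6/(0.98·5.67×10⁻⁸·1.920) + (300)⁴
    = 5.868×10⁸ + 8.100×10⁹ = 8.687×10⁹ K⁴.

T ≈ 305 K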